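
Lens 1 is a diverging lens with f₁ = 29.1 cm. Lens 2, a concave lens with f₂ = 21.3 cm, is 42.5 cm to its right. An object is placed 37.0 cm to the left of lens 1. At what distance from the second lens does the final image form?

Lens 1 is diverging, so f₁ = −29.1 cm.
Lens 1: 1/d_i1 = 1/f₁ − 1/d_o1 = 1/(-29.1) − 1/(37.0) = -0.06139, so d_i1 = -16.29 cm.
The intermediate image is 16.29 cm to the left of lens 1 (virtual), which is 42.5 − (-16.29) = 58.79 cm to the left of lens 2, so d_o2 = +58.79 cm.
Lens 2 is diverging, so f₂ = −21.3 cm.
Lens 2: 1/d_i2 = 1/f₂ − 1/d_o2 = 1/(-21.3) − 1/(58.79) = -0.06396, so d_i2 = -15.6 cm.
The final image is virtual, 15.6 cm to the left of lens 2 (overall magnification ≈ 0.12).

15.6 cm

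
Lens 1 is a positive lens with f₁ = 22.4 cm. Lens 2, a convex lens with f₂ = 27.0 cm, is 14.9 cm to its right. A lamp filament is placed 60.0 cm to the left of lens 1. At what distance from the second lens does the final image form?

11.8 cm

Lens 1: 1/d_i1 = 1/f₁ − 1/d_o1 = 1/(22.4) − 1/(60.0) = 0.02798, so d_i1 = 35.74 cm.
The intermediate image is 35.74 cm to the right of lens 1, which lies 20.84 cm to the right of lens 2 — a virtual object — so d_o2 = −20.84 cm.
Lens 2: 1/d_i2 = 1/f₂ − 1/d_o2 = 1/(27.0) − 1/(-20.84) = 0.08502, so d_i2 = 11.8 cm.
The final image is real, 11.8 cm to the right of lens 2 (overall magnification ≈ -0.34).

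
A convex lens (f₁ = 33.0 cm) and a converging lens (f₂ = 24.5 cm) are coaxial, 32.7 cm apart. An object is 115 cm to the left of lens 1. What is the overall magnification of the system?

Lens 1: 1/d_i1 = 1/(33.0) − 1/(115) = 0.02161, so d_i1 = 46.28 cm; m₁ = −d_i1/d_o1 = -0.4024.
d_o2 = 32.7 − (46.28) = -13.58 cm (virtual object).
Lens 2: 1/d_i2 = 1/(24.5) − 1/(-13.58) = 0.1145, so d_i2 = 8.737 cm; m₂ = −d_i2/d_o2 = +0.6434.
m = m₁·m₂ = (-0.4024)(+0.6434) = -0.259.

m = -0.259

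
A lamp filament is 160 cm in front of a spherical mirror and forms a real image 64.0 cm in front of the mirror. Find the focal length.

Real image ⇒ d_i = +64.0 cm.
1/f = 1/d_o + 1/d_i = 1/(160) + 1/(64.0) = 0.02187, so f = 45.7 cm.
Since f is positive, the spherical mirror is concave.

f = 45.7 cm (concave)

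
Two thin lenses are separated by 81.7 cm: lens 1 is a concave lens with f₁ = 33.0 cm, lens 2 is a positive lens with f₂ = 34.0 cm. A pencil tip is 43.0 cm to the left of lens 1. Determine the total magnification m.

f₁ = −33.0 cm (diverging).
Lens 1: 1/d_i1 = 1/(-33.0) − 1/(43.0) = -0.05356, so d_i1 = -18.67 cm; m₁ = −d_i1/d_o1 = +0.4342.
d_o2 = 81.7 − (-18.67) = 100.4 cm.
Lens 2: 1/d_i2 = 1/(34.0) − 1/(100.4) = 0.01945, so d_i2 = 51.41 cm; m₂ = −d_i2/d_o2 = -0.5120.
m = m₁·m₂ = (+0.4342)(-0.5120) = -0.222.

m = -0.222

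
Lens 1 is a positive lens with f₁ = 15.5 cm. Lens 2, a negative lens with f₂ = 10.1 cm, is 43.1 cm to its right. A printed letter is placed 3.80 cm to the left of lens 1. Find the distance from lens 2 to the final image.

Lens 1: 1/d_i1 = 1/f₁ − 1/d_o1 = 1/(15.5) − 1/(3.80) = -0.1986, so d_i1 = -5.034 cm.
The intermediate image is 5.034 cm to the left of lens 1 (virtual), which is 43.1 − (-5.034) = 48.13 cm to the left of lens 2, so d_o2 = +48.13 cm.
Lens 2 is diverging, so f₂ = −10.1 cm.
Lens 2: 1/d_i2 = 1/f₂ − 1/d_o2 = 1/(-10.1) − 1/(48.13) = -0.1198, so d_i2 = -8.35 cm.
The final image is virtual, 8.35 cm to the left of lens 2 (overall magnification ≈ 0.23).

8.35 cm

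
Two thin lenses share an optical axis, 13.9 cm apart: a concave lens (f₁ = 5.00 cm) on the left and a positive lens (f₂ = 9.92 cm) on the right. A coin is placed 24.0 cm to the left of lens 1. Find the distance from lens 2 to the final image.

22.0 cm

Lens 1 is diverging, so f₁ = −5.00 cm.
Lens 1: 1/d_i1 = 1/f₁ − 1/d_o1 = 1/(-5.00) − 1/(24.0) = -0.2417, so d_i1 = -4.138 cm.
The intermediate image is 4.138 cm to the left of lens 1 (virtual), which is 13.9 − (-4.138) = 18.04 cm to the left of lens 2, so d_o2 = +18.04 cm.
Lens 2: 1/d_i2 = 1/f₂ − 1/d_o2 = 1/(9.92) − 1/(18.04) = 0.04537, so d_i2 = 22.0 cm.
The final image is real, 22.0 cm to the right of lens 2 (overall magnification ≈ -0.21).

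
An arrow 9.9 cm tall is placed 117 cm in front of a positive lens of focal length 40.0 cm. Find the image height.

5.14 cm

1/d_i = 1/f − 1/d_o = 1/(40.00) − 1/(117) = 0.01645, so d_i = 60.78 cm.
m = −d_i/d_o = -0.5195.
|h_i| = |m|·h_o = 0.5195 × 9.9 = 5.14 cm. The image is real, inverted and reduced, on the far side of the lens.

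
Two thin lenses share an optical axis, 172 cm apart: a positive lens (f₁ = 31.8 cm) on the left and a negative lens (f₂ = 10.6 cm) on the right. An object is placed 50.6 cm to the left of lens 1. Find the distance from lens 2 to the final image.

9.44 cm

Lens 1: 1/d_i1 = 1/f₁ − 1/d_o1 = 1/(31.8) − 1/(50.6) = 0.01168, so d_i1 = 85.59 cm.
The intermediate image is 85.59 cm to the right of lens 1, which is 172 − (85.59) = 86.41 cm to the left of lens 2, so d_o2 = +86.41 cm.
Lens 2 is diverging, so f₂ = −10.6 cm.
Lens 2: 1/d_i2 = 1/f₂ − 1/d_o2 = 1/(-10.6) − 1/(86.41) = -0.1059, so d_i2 = -9.44 cm.
The final image is virtual, 9.44 cm to the left of lens 2 (overall magnification ≈ -0.18).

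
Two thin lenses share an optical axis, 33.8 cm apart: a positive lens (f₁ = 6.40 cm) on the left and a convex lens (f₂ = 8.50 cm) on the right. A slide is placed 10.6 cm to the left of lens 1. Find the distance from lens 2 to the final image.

Lens 1: 1/d_i1 = 1/f₁ − 1/d_o1 = 1/(6.40) − 1/(10.6) = 0.06191, so d_i1 = 16.15 cm.
The intermediate image is 16.15 cm to the right of lens 1, which is 33.8 − (16.15) = 17.65 cm to the left of lens 2, so d_o2 = +17.65 cm.
Lens 2: 1/d_i2 = 1/f₂ − 1/d_o2 = 1/(8.50) − 1/(17.65) = 0.06099, so d_i2 = 16.4 cm.
The final image is real, 16.4 cm to the right of lens 2 (overall magnification ≈ 1.4).

16.4 cm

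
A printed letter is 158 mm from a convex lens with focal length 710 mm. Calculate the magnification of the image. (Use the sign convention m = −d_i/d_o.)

1/d_i = 1/f − 1/d_o = 1/(710.0) − 1/(158) = -0.004921, so d_i = -203.2 mm.
m = −d_i/d_o = −(-203.2)/(158) = +1.29.
The image is virtual, upright and enlarged, on the same side as the object.

m = +1.29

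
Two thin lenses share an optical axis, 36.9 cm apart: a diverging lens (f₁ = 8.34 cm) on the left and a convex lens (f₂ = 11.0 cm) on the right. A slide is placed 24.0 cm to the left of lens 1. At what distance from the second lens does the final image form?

14.8 cm

Lens 1 is diverging, so f₁ = −8.34 cm.
Lens 1: 1/d_i1 = 1/f₁ − 1/d_o1 = 1/(-8.34) − 1/(24.0) = -0.1616, so d_i1 = -6.189 cm.
The intermediate image is 6.189 cm to the left of lens 1 (virtual), which is 36.9 − (-6.189) = 43.09 cm to the left of lens 2, so d_o2 = +43.09 cm.
Lens 2: 1/d_i2 = 1/f₂ − 1/d_o2 = 1/(11.0) − 1/(43.09) = 0.06770, so d_i2 = 14.8 cm.
The final image is real, 14.8 cm to the right of lens 2 (overall magnification ≈ -0.088).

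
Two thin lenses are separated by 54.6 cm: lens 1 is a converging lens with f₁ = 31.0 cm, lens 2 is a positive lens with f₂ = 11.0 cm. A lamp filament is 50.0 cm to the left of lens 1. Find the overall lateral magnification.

Lens 1: 1/d_i1 = 1/(31.0) − 1/(50.0) = 0.01226, so d_i1 = 81.58 cm; m₁ = −d_i1/d_o1 = -1.632.
d_o2 = 54.6 − (81.58) = -26.98 cm (virtual object).
Lens 2: 1/d_i2 = 1/(11.0) − 1/(-26.98) = 0.1280, so d_i2 = 7.814 cm; m₂ = −d_i2/d_o2 = +0.2896.
m = m₁·m₂ = (-1.632)(+0.2896) = -0.473.

m = -0.473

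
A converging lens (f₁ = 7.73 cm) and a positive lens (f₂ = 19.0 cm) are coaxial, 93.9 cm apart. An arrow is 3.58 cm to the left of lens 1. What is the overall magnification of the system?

Lens 1: 1/d_i1 = 1/(7.73) − 1/(3.58) = -0.1500, so d_i1 = -6.668 cm; m₁ = −d_i1/d_o1 = +1.863.
d_o2 = 93.9 − (-6.668) = 100.6 cm.
Lens 2: 1/d_i2 = 1/(19.0) − 1/(100.6) = 0.04269, so d_i2 = 23.42 cm; m₂ = −d_i2/d_o2 = -0.2328.
m = m₁·m₂ = (+1.863)(-0.2328) = -0.434.

m = -0.434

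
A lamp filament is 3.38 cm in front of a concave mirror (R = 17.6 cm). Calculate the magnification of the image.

m = +1.62

f = R/2 = 17.6/2 = 8.800 cm.
1/d_i = 1/f − 1/d_o = 1/(8.800) − 1/(3.38) = -0.1822, so d_i = -5.488 cm.
m = −d_i/d_o = −(-5.488)/(3.38) = +1.62.
The image is virtual, upright and enlarged, behind the mirror.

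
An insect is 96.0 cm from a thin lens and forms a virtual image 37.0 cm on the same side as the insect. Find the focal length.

Virtual image ⇒ d_i = −37.0 cm.
1/f = 1/d_o + 1/d_i = 1/(96.0) + 1/(-37.0) = -0.01661, so f = -60.2 cm.
Since f is negative, the thin lens is diverging.

f = -60.2 cm (diverging)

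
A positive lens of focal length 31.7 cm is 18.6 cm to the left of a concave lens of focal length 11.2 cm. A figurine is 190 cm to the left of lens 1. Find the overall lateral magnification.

m = +0.272

Lens 1: 1/d_i1 = 1/(31.7) − 1/(190) = 0.02628, so d_i1 = 38.05 cm; m₁ = −d_i1/d_o1 = -0.2003.
d_o2 = 18.6 − (38.05) = -19.45 cm (virtual object).
f₂ = −11.2 cm (diverging).
Lens 2: 1/d_i2 = 1/(-11.2) − 1/(-19.45) = -0.03787, so d_i2 = -26.40 cm; m₂ = −d_i2/d_o2 = -1.358.
m = m₁·m₂ = (-0.2003)(-1.358) = +0.272.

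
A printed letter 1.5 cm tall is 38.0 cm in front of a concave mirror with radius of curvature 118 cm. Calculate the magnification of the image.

f = R/2 = 118/2 = 59.00 cm.
1/d_i = 1/f − 1/d_o = 1/(59.00) − 1/(38.0) = -0.009367, so d_i = -106.8 cm.
m = −d_i/d_o = −(-106.8)/(38.0) = +2.81.
The image is virtual, upright and enlarged, behind the mirror.

m = +2.81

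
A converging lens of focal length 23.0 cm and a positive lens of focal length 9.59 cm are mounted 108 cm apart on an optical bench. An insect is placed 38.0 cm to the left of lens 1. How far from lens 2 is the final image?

11.9 cm

Lens 1: 1/d_i1 = 1/f₁ − 1/d_o1 = 1/(23.0) − 1/(38.0) = 0.01716, so d_i1 = 58.27 cm.
The intermediate image is 58.27 cm to the right of lens 1, which is 108 − (58.27) = 49.73 cm to the left of lens 2, so d_o2 = +49.73 cm.
Lens 2: 1/d_i2 = 1/f₂ − 1/d_o2 = 1/(9.59) − 1/(49.73) = 0.08417, so d_i2 = 11.9 cm.
The final image is real, 11.9 cm to the right of lens 2 (overall magnification ≈ 0.37).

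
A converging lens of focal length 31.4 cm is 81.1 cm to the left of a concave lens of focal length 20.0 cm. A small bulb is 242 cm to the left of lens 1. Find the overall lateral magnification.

m = -0.0459

Lens 1: 1/d_i1 = 1/(31.4) − 1/(242) = 0.02771, so d_i1 = 36.08 cm; m₁ = −d_i1/d_o1 = -0.1491.
d_o2 = 81.1 − (36.08) = 45.02 cm.
f₂ = −20.0 cm (diverging).
Lens 2: 1/d_i2 = 1/(-20.0) − 1/(45.02) = -0.07221, so d_i2 = -13.85 cm; m₂ = −d_i2/d_o2 = +0.3076.
m = m₁·m₂ = (-0.1491)(+0.3076) = -0.0459.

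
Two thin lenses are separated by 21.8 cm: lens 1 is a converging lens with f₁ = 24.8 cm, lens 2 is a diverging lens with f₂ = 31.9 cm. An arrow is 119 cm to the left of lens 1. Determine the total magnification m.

Lens 1: 1/d_i1 = 1/(24.8) − 1/(119) = 0.03192, so d_i1 = 31.33 cm; m₁ = −d_i1/d_o1 = -0.2633.
d_o2 = 21.8 − (31.33) = -9.530 cm (virtual object).
f₂ = −31.9 cm (diverging).
Lens 2: 1/d_i2 = 1/(-31.9) − 1/(-9.530) = 0.07358, so d_i2 = 13.59 cm; m₂ = −d_i2/d_o2 = +1.426.
m = m₁·m₂ = (-0.2633)(+1.426) = -0.375.

m = -0.375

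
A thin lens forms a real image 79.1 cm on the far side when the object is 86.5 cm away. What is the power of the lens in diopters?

d_i = +79.1 cm.
1/f = 1/d_o + 1/d_i = 1/(86.5) + 1/(79.1) = 0.02420 cm⁻¹.
f = 41.32 cm = 0.4132 m, so P = 1/f = +2.42 D.

P = +2.42 D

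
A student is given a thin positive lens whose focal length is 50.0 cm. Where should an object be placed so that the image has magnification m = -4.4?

m = −d_i/d_o ⇒ d_i = −m·d_o.
1/f = 1/d_o + 1/d_i = 1/d_o − 1/(m·d_o) = (1 − 1/m)/d_o, so d_o = f(1 − 1/m) = (50.00)(1 − 1/(-4.4)) = 61.4 cm.

61.4 cm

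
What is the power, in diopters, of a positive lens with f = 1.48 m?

P = 1/f = 1/(1.48 m) = +0.676 D.

P = +0.676 D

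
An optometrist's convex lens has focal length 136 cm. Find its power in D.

f = 136 cm = 1.36 m.
P = 1/f = 1/(1.36 m) = +0.735 D.

P = +0.735 D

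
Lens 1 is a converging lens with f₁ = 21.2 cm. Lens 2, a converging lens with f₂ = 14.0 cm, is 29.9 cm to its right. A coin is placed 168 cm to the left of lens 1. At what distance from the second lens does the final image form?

9.44 cm

Lens 1: 1/d_i1 = 1/f₁ − 1/d_o1 = 1/(21.2) − 1/(168) = 0.04122, so d_i1 = 24.26 cm.
The intermediate image is 24.26 cm to the right of lens 1, which is 29.9 − (24.26) = 5.640 cm to the left of lens 2, so d_o2 = +5.640 cm.
Lens 2: 1/d_i2 = 1/f₂ − 1/d_o2 = 1/(14.0) − 1/(5.640) = -0.1059, so d_i2 = -9.44 cm.
The final image is virtual, 9.44 cm to the left of lens 2 (overall magnification ≈ -0.24).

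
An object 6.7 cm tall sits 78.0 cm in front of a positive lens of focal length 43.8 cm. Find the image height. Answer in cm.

8.58 cm

1/d_i = 1/f − 1/d_o = 1/(43.80) − 1/(78.0) = 0.01001, so d_i = 99.89 cm.
m = −d_i/d_o = -1.281.
|h_i| = |m|·h_o = 1.281 × 6.7 = 8.58 cm. The image is real, inverted and enlarged, on the far side of the lens.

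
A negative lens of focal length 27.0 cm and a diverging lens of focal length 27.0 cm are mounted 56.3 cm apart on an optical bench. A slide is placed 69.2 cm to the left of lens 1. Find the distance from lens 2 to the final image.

19.9 cm

Lens 1 is diverging, so f₁ = −27.0 cm.
Lens 1: 1/d_i1 = 1/f₁ − 1/d_o1 = 1/(-27.0) − 1/(69.2) = -0.05149, so d_i1 = -19.42 cm.
The intermediate image is 19.42 cm to the left of lens 1 (virtual), which is 56.3 − (-19.42) = 75.72 cm to the left of lens 2, so d_o2 = +75.72 cm.
Lens 2 is diverging, so f₂ = −27.0 cm.
Lens 2: 1/d_i2 = 1/f₂ − 1/d_o2 = 1/(-27.0) − 1/(75.72) = -0.05024, so d_i2 = -19.9 cm.
The final image is virtual, 19.9 cm to the left of lens 2 (overall magnification ≈ 0.074).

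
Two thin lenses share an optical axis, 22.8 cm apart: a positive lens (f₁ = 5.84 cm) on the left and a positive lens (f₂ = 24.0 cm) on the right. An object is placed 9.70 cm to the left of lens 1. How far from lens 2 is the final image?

12.3 cm

Lens 1: 1/d_i1 = 1/f₁ − 1/d_o1 = 1/(5.84) − 1/(9.70) = 0.06814, so d_i1 = 14.68 cm.
The intermediate image is 14.68 cm to the right of lens 1, which is 22.8 − (14.68) = 8.120 cm to the left of lens 2, so d_o2 = +8.120 cm.
Lens 2: 1/d_i2 = 1/f₂ − 1/d_o2 = 1/(24.0) − 1/(8.120) = -0.08149, so d_i2 = -12.3 cm.
The final image is virtual, 12.3 cm to the left of lens 2 (overall magnification ≈ -2.3).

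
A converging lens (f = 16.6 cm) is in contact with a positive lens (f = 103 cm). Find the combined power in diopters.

P = +6.99 D

P₁ = 1/f₁ = 1/(0.166 m) = +6.024 D; P₂ = 1/f₂ = 1/(1.03 m) = +0.9709 D.
For thin lenses in contact, P = P₁ + P₂ = (+6.024) + (+0.9709) = +6.99 D.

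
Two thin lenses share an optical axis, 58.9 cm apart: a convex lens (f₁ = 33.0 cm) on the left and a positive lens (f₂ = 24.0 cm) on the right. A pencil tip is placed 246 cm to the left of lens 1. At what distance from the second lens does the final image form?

155 cm

Lens 1: 1/d_i1 = 1/f₁ − 1/d_o1 = 1/(33.0) − 1/(246) = 0.02624, so d_i1 = 38.11 cm.
The intermediate image is 38.11 cm to the right of lens 1, which is 58.9 − (38.11) = 20.79 cm to the left of lens 2, so d_o2 = +20.79 cm.
Lens 2: 1/d_i2 = 1/f₂ − 1/d_o2 = 1/(24.0) − 1/(20.79) = -0.006433, so d_i2 = -155 cm.
The final image is virtual, 155 cm to the left of lens 2 (overall magnification ≈ -1.2).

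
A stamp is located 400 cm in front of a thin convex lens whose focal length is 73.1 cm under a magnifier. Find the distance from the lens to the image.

Thin-lens equation: 1/d_i = 1/f − 1/d_o = 1/(73.10) − 1/(400) = 0.01368 − 0.002500 = 0.01118, so d_i = 89.4 cm.
The image is real, inverted and reduced, on the far side of the lens.

89.4 cm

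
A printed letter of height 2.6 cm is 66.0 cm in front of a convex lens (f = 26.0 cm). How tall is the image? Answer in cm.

1/d_i = 1/f − 1/d_o = 1/(26.00) − 1/(66.0) = 0.02331, so d_i = 42.90 cm.
m = −d_i/d_o = -0.6500.
|h_i| = |m|·h_o = 0.6500 × 2.6 = 1.69 cm. The image is real, inverted and reduced, on the far side of the lens.

1.69 cm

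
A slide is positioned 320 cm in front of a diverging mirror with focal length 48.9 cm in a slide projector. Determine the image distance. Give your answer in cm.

For a diverging mirror, f = -48.9 cm.
Mirror equation: 1/d_i = 1/f − 1/d_o = 1/(-48.90) − 1/(320) = -0.02045 − 0.003125 = -0.02357, so d_i = -42.4 cm.
The image is virtual, upright and reduced, behind the mirror.

42.4 cm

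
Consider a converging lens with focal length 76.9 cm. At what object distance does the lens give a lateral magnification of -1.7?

m = −d_i/d_o ⇒ d_i = −m·d_o.
1/f = 1/d_o + 1/d_i = 1/d_o − 1/(m·d_o) = (1 − 1/m)/d_o, so d_o = f(1 − 1/m) = (76.90)(1 − 1/(-1.7)) = 122 cm.

122 cm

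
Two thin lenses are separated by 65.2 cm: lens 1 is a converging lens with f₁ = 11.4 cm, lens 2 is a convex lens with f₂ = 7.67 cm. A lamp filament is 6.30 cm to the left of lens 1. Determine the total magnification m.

Lens 1: 1/d_i1 = 1/(11.4) − 1/(6.30) = -0.07101, so d_i1 = -14.08 cm; m₁ = −d_i1/d_o1 = +2.235.
d_o2 = 65.2 − (-14.08) = 79.28 cm.
Lens 2: 1/d_i2 = 1/(7.67) − 1/(79.28) = 0.1178, so d_i2 = 8.492 cm; m₂ = −d_i2/d_o2 = -0.1071.
m = m₁·m₂ = (+2.235)(-0.1071) = -0.239.

m = -0.239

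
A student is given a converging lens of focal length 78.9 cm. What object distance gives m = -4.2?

m = −d_i/d_o ⇒ d_i = −m·d_o.
1/f = 1/d_o + 1/d_i = 1/d_o − 1/(m·d_o) = (1 − 1/m)/d_o, so d_o = f(1 − 1/m) = (78.90)(1 − 1/(-4.2)) = 97.7 cm.

97.7 cm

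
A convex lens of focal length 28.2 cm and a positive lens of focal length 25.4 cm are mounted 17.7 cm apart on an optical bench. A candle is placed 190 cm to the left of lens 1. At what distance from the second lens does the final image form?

Lens 1: 1/d_i1 = 1/f₁ − 1/d_o1 = 1/(28.2) − 1/(190) = 0.03020, so d_i1 = 33.11 cm.
The intermediate image is 33.11 cm to the right of lens 1, which lies 15.41 cm to the right of lens 2 — a virtual object — so d_o2 = −15.41 cm.
Lens 2: 1/d_i2 = 1/f₂ − 1/d_o2 = 1/(25.4) − 1/(-15.41) = 0.1043, so d_i2 = 9.59 cm.
The final image is real, 9.59 cm to the right of lens 2 (overall magnification ≈ -0.11).

9.59 cm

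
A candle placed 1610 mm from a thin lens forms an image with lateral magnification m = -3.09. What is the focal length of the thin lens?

f = 1220 mm (converging)

m = −d_i/d_o ⇒ d_i = −m·d_o = −(-3.09)·(1610) = 4975 mm.
1/f = 1/d_o + 1/d_i = 1/(1610) + 1/(4975) = 0.0008221, so f = 1220 mm.
Since f is positive, the thin lens is converging.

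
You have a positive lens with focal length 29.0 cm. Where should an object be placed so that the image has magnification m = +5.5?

23.7 cm

m = −d_i/d_o ⇒ d_i = −m·d_o.
1/f = 1/d_o + 1/d_i = 1/d_o − 1/(m·d_o) = (1 − 1/m)/d_o, so d_o = f(1 − 1/m) = (29.00)(1 − 1/(+5.5)) = 23.7 cm.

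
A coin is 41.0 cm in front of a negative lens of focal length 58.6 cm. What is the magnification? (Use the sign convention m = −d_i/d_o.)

m = +0.588

For a negative lens, f = -58.6 cm.
1/d_i = 1/f − 1/d_o = 1/(-58.60) − 1/(41.0) = -0.04146, so d_i = -24.12 cm.
m = −d_i/d_o = −(-24.12)/(41.0) = +0.588.
The image is virtual, upright and reduced, on the same side as the object.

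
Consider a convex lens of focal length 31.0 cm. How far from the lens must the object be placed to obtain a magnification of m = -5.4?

36.7 cm

m = −d_i/d_o ⇒ d_i = −m·d_o.
1/f = 1/d_o + 1/d_i = 1/d_o − 1/(m·d_o) = (1 − 1/m)/d_o, so d_o = f(1 − 1/m) = (31.00)(1 − 1/(-5.4)) = 36.7 cm.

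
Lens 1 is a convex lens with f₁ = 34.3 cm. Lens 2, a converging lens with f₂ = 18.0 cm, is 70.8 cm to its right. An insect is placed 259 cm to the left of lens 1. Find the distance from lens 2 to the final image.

42.4 cm

Lens 1: 1/d_i1 = 1/f₁ − 1/d_o1 = 1/(34.3) − 1/(259) = 0.02529, so d_i1 = 39.54 cm.
The intermediate image is 39.54 cm to the right of lens 1, which is 70.8 − (39.54) = 31.26 cm to the left of lens 2, so d_o2 = +31.26 cm.
Lens 2: 1/d_i2 = 1/f₂ − 1/d_o2 = 1/(18.0) − 1/(31.26) = 0.02357, so d_i2 = 42.4 cm.
The final image is real, 42.4 cm to the right of lens 2 (overall magnification ≈ 0.21).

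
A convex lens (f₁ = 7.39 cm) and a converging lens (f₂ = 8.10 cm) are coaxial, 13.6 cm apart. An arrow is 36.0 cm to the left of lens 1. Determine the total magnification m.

m = -0.551

Lens 1: 1/d_i1 = 1/(7.39) − 1/(36.0) = 0.1075, so d_i1 = 9.299 cm; m₁ = −d_i1/d_o1 = -0.2583.
d_o2 = 13.6 − (9.299) = 4.301 cm.
Lens 2: 1/d_i2 = 1/(8.10) − 1/(4.301) = -0.1090, so d_i2 = -9.170 cm; m₂ = −d_i2/d_o2 = +2.132.
m = m₁·m₂ = (-0.2583)(+2.132) = -0.551.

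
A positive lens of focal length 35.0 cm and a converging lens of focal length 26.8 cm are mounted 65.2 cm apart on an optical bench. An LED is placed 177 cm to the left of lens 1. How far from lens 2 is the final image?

Lens 1: 1/d_i1 = 1/f₁ − 1/d_o1 = 1/(35.0) − 1/(177) = 0.02292, so d_i1 = 43.63 cm.
The intermediate image is 43.63 cm to the right of lens 1, which is 65.2 − (43.63) = 21.57 cm to the left of lens 2, so d_o2 = +21.57 cm.
Lens 2: 1/d_i2 = 1/f₂ − 1/d_o2 = 1/(26.8) − 1/(21.57) = -0.009047, so d_i2 = -111 cm.
The final image is virtual, 111 cm to the left of lens 2 (overall magnification ≈ -1.3).

111 cm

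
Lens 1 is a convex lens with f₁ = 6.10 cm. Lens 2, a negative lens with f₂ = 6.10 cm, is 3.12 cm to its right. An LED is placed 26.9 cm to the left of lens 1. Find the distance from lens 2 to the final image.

21.9 cm

Lens 1: 1/d_i1 = 1/f₁ − 1/d_o1 = 1/(6.10) − 1/(26.9) = 0.1268, so d_i1 = 7.889 cm.
The intermediate image is 7.889 cm to the right of lens 1, which lies 4.769 cm to the right of lens 2 — a virtual object — so d_o2 = −4.769 cm.
Lens 2 is diverging, so f₂ = −6.10 cm.
Lens 2: 1/d_i2 = 1/f₂ − 1/d_o2 = 1/(-6.10) − 1/(-4.769) = 0.04575, so d_i2 = 21.9 cm.
The final image is real, 21.9 cm to the right of lens 2 (overall magnification ≈ -1.3).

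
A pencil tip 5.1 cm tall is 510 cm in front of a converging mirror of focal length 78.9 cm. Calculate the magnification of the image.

1/d_i = 1/f − 1/d_o = 1/(78.90) − 1/(510) = 0.01071, so d_i = 93.34 cm.
m = −d_i/d_o = −(93.34)/(510) = -0.183.
The image is real, inverted and reduced, in front of the mirror.

m = -0.183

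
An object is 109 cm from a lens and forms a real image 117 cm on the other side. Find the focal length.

f = 56.4 cm (converging)

Real image ⇒ d_i = +117 cm.
1/f = 1/d_o + 1/d_i = 1/(109) + 1/(117) = 0.01772, so f = 56.4 cm.
Since f is positive, the lens is converging.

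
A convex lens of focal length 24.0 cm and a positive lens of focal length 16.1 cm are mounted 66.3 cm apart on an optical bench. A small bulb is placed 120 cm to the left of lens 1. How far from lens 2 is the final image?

Lens 1: 1/d_i1 = 1/f₁ − 1/d_o1 = 1/(24.0) − 1/(120) = 0.03333, so d_i1 = 30.00 cm.
The intermediate image is 30.00 cm to the right of lens 1, which is 66.3 − (30.00) = 36.30 cm to the left of lens 2, so d_o2 = +36.30 cm.
Lens 2: 1/d_i2 = 1/f₂ − 1/d_o2 = 1/(16.1) − 1/(36.30) = 0.03456, so d_i2 = 28.9 cm.
The final image is real, 28.9 cm to the right of lens 2 (overall magnification ≈ 0.20).

28.9 cm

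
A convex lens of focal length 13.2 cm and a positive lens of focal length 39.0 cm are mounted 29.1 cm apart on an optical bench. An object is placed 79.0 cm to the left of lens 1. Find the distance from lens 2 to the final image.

20.1 cm

Lens 1: 1/d_i1 = 1/f₁ − 1/d_o1 = 1/(13.2) − 1/(79.0) = 0.06310, so d_i1 = 15.85 cm.
The intermediate image is 15.85 cm to the right of lens 1, which is 29.1 − (15.85) = 13.25 cm to the left of lens 2, so d_o2 = +13.25 cm.
Lens 2: 1/d_i2 = 1/f₂ − 1/d_o2 = 1/(39.0) − 1/(13.25) = -0.04983, so d_i2 = -20.1 cm.
The final image is virtual, 20.1 cm to the left of lens 2 (overall magnification ≈ -0.30).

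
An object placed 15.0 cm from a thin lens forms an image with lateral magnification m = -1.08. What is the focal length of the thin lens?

m = −d_i/d_o ⇒ d_i = −m·d_o = −(-1.08)·(15.0) = 16.20 cm.
1/f = 1/d_o + 1/d_i = 1/(15.0) + 1/(16.20) = 0.1284, so f = 7.79 cm.
Since f is positive, the thin lens is converging.

f = 7.79 cm (converging)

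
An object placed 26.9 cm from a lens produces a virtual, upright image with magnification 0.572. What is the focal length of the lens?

m = −d_i/d_o ⇒ d_i = −m·d_o = −(+0.572)·(26.9) = -15.39 cm.
1/f = 1/d_o + 1/d_i = 1/(26.9) + 1/(-15.39) = -0.02780, so f = -36.0 cm.
Since f is negative, the lens is diverging.

f = -36.0 cm (diverging)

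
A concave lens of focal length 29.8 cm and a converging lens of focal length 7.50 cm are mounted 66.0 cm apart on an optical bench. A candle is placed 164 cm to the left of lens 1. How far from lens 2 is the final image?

Lens 1 is diverging, so f₁ = −29.8 cm.
Lens 1: 1/d_i1 = 1/f₁ − 1/d_o1 = 1/(-29.8) − 1/(164) = -0.03965, so d_i1 = -25.22 cm.
The intermediate image is 25.22 cm to the left of lens 1 (virtual), which is 66.0 − (-25.22) = 91.22 cm to the left of lens 2, so d_o2 = +91.22 cm.
Lens 2: 1/d_i2 = 1/f₂ − 1/d_o2 = 1/(7.50) − 1/(91.22) = 0.1224, so d_i2 = 8.17 cm.
The final image is real, 8.17 cm to the right of lens 2 (overall magnification ≈ -0.014).

8.17 cm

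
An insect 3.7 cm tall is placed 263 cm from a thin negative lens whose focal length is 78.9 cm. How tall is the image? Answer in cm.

0.854 cm

For a negative lens, f = -78.9 cm.
1/d_i = 1/f − 1/d_o = 1/(-78.90) − 1/(263) = -0.01648, so d_i = -60.69 cm.
m = −d_i/d_o = +0.2308.
|h_i| = |m|·h_o = 0.2308 × 3.7 = 0.854 cm. The image is virtual, upright and reduced, on the same side as the object.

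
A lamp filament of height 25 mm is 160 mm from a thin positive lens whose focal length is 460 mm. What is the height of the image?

38.3 mm

1/d_i = 1/f − 1/d_o = 1/(460.0) − 1/(160) = -0.004076, so d_i = -245.3 mm.
m = −d_i/d_o = +1.533.
|h_i| = |m|·h_o = 1.533 × 25 = 38.3 mm. The image is virtual, upright and enlarged, on the same side as the object.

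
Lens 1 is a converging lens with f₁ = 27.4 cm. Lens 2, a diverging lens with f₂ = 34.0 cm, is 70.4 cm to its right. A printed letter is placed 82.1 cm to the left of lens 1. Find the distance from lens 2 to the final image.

15.7 cm

Lens 1: 1/d_i1 = 1/f₁ − 1/d_o1 = 1/(27.4) − 1/(82.1) = 0.02432, so d_i1 = 41.13 cm.
The intermediate image is 41.13 cm to the right of lens 1, which is 70.4 − (41.13) = 29.27 cm to the left of lens 2, so d_o2 = +29.27 cm.
Lens 2 is diverging, so f₂ = −34.0 cm.
Lens 2: 1/d_i2 = 1/f₂ − 1/d_o2 = 1/(-34.0) − 1/(29.27) = -0.06358, so d_i2 = -15.7 cm.
The final image is virtual, 15.7 cm to the left of lens 2 (overall magnification ≈ -0.27).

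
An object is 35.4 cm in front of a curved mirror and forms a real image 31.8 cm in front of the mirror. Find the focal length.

Real image ⇒ d_i = +31.8 cm.
1/f = 1/d_o + 1/d_i = 1/(35.4) + 1/(31.8) = 0.05970, so f = 16.8 cm.
Since f is positive, the curved mirror is concave.

f = 16.8 cm (concave)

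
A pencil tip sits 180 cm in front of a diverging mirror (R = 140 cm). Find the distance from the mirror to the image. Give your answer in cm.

50.4 cm

f = R/2 = 140/2 = 70.00 cm; for a diverging mirror, f = -70.00 cm.
Mirror equation: 1/s_i = 1/f − 1/s_o = 1/(-70.00) − 1/(180) = -0.01429 − 0.005556 = -0.01984, so s_i = -50.4 cm.
The image is virtual, upright and reduced, behind the mirror.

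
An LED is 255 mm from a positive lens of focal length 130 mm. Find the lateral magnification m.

1/d_i = 1/f − 1/d_o = 1/(130.0) − 1/(255) = 0.003771, so d_i = 265.2 mm.
m = −d_i/d_o = −(265.2)/(255) = -1.04.
The image is real, inverted and enlarged, on the far side of the lens.

m = -1.04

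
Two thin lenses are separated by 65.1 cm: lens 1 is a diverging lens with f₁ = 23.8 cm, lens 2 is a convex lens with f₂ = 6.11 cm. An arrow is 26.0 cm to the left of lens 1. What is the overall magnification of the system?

m = -0.0409

f₁ = −23.8 cm (diverging).
Lens 1: 1/d_i1 = 1/(-23.8) − 1/(26.0) = -0.08048, so d_i1 = -12.43 cm; m₁ = −d_i1/d_o1 = +0.4781.
d_o2 = 65.1 − (-12.43) = 77.53 cm.
Lens 2: 1/d_i2 = 1/(6.11) − 1/(77.53) = 0.1508, so d_i2 = 6.633 cm; m₂ = −d_i2/d_o2 = -0.08555.
m = m₁·m₂ = (+0.4781)(-0.08555) = -0.0409.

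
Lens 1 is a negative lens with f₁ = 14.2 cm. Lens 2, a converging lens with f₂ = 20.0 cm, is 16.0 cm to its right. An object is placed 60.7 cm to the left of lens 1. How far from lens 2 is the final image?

73.3 cm

Lens 1 is diverging, so f₁ = −14.2 cm.
Lens 1: 1/d_i1 = 1/f₁ − 1/d_o1 = 1/(-14.2) − 1/(60.7) = -0.08690, so d_i1 = -11.51 cm.
The intermediate image is 11.51 cm to the left of lens 1 (virtual), which is 16.0 − (-11.51) = 27.51 cm to the left of lens 2, so d_o2 = +27.51 cm.
Lens 2: 1/d_i2 = 1/f₂ − 1/d_o2 = 1/(20.0) − 1/(27.51) = 0.01365, so d_i2 = 73.3 cm.
The final image is real, 73.3 cm to the right of lens 2 (overall magnification ≈ -0.51).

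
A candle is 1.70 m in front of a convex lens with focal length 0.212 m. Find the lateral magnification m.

1/d_i = 1/f − 1/d_o = 1/(0.2120) − 1/(1.70) = 4.129, so d_i = 0.2422 m.
m = −d_i/d_o = −(0.2422)/(1.70) = -0.142.
The image is real, inverted and reduced, on the far side of the lens.

m = -0.142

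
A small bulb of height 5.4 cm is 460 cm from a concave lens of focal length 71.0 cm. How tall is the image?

For a concave lens, f = -71.0 cm.
1/d_i = 1/f − 1/d_o = 1/(-71.00) − 1/(460) = -0.01626, so d_i = -61.51 cm.
m = −d_i/d_o = +0.1337.
|h_i| = |m|·h_o = 0.1337 × 5.4 = 0.722 cm. The image is virtual, upright and reduced, on the same side as the object.

0.722 cm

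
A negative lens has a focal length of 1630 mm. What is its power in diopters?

P = -0.613 D

For a negative lens, f = −1630 mm.
f = -163 cm = -1.63 m.
P = 1/f = 1/(-1.63 m) = -0.613 D.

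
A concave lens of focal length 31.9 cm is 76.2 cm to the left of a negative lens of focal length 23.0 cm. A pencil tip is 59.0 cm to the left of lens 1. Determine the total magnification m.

m = +0.0673

f₁ = −31.9 cm (diverging).
Lens 1: 1/d_i1 = 1/(-31.9) − 1/(59.0) = -0.04830, so d_i1 = -20.71 cm; m₁ = −d_i1/d_o1 = +0.3510.
d_o2 = 76.2 − (-20.71) = 96.91 cm.
f₂ = −23.0 cm (diverging).
Lens 2: 1/d_i2 = 1/(-23.0) − 1/(96.91) = -0.05380, so d_i2 = -18.59 cm; m₂ = −d_i2/d_o2 = +0.1918.
m = m₁·m₂ = (+0.3510)(+0.1918) = +0.0673.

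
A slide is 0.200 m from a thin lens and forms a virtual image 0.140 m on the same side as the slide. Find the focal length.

Virtual image ⇒ d_i = −0.140 m.
1/f = 1/d_o + 1/d_i = 1/(0.200) + 1/(-0.140) = -2.143, so f = -0.467 m.
Since f is negative, the thin lens is diverging.

f = -0.467 m (diverging)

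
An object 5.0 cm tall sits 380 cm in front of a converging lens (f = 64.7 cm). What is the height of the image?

1.03 cm

1/d_i = 1/f − 1/d_o = 1/(64.70) − 1/(380) = 0.01282, so d_i = 77.98 cm.
m = −d_i/d_o = -0.2052.
|h_i| = |m|·h_o = 0.2052 × 5.0 = 1.03 cm. The image is real, inverted and reduced, on the far side of the lens.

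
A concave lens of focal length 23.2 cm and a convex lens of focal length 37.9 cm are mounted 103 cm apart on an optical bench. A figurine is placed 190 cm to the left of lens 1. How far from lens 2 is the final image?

Lens 1 is diverging, so f₁ = −23.2 cm.
Lens 1: 1/d_i1 = 1/f₁ − 1/d_o1 = 1/(-23.2) − 1/(190) = -0.04837, so d_i1 = -20.68 cm.
The intermediate image is 20.68 cm to the left of lens 1 (virtual), which is 103 − (-20.68) = 123.7 cm to the left of lens 2, so d_o2 = +123.7 cm.
Lens 2: 1/d_i2 = 1/f₂ − 1/d_o2 = 1/(37.9) − 1/(123.7) = 0.01830, so d_i2 = 54.6 cm.
The final image is real, 54.6 cm to the right of lens 2 (overall magnification ≈ -0.048).

54.6 cm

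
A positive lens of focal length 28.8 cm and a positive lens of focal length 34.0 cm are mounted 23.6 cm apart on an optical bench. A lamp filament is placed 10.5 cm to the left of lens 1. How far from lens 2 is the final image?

223 cm

Lens 1: 1/d_i1 = 1/f₁ − 1/d_o1 = 1/(28.8) − 1/(10.5) = -0.06052, so d_i1 = -16.52 cm.
The intermediate image is 16.52 cm to the left of lens 1 (virtual), which is 23.6 − (-16.52) = 40.12 cm to the left of lens 2, so d_o2 = +40.12 cm.
Lens 2: 1/d_i2 = 1/f₂ − 1/d_o2 = 1/(34.0) − 1/(40.12) = 0.004487, so d_i2 = 223 cm.
The final image is real, 223 cm to the right of lens 2 (overall magnification ≈ -8.7).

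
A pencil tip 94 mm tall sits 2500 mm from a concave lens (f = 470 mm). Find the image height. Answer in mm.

For a concave lens, f = -470 mm.
1/d_i = 1/f − 1/d_o = 1/(-470.0) − 1/(2500) = -0.002528, so d_i = -395.6 mm.
m = −d_i/d_o = +0.1582.
|h_i| = |m|·h_o = 0.1582 × 94 = 14.9 mm. The image is virtual, upright and reduced, on the same side as the object.

14.9 mm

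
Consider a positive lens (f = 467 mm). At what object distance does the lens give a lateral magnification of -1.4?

m = −d_i/d_o ⇒ d_i = −m·d_o.
1/f = 1/d_o + 1/d_i = 1/d_o − 1/(m·d_o) = (1 − 1/m)/d_o, so d_o = f(1 − 1/m) = (467.0)(1 − 1/(-1.4)) = 801 mm.

801 mm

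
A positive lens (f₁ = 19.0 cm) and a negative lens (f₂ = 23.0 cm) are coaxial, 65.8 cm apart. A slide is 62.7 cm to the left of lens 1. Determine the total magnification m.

Lens 1: 1/d_i1 = 1/(19.0) − 1/(62.7) = 0.03668, so d_i1 = 27.26 cm; m₁ = −d_i1/d_o1 = -0.4348.
d_o2 = 65.8 − (27.26) = 38.54 cm.
f₂ = −23.0 cm (diverging).
Lens 2: 1/d_i2 = 1/(-23.0) − 1/(38.54) = -0.06943, so d_i2 = -14.40 cm; m₂ = −d_i2/d_o2 = +0.3737.
m = m₁·m₂ = (-0.4348)(+0.3737) = -0.162.

m = -0.162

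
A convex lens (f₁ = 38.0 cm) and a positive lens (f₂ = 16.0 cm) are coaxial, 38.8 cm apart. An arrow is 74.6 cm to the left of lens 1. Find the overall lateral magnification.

Lens 1: 1/d_i1 = 1/(38.0) − 1/(74.6) = 0.01291, so d_i1 = 77.45 cm; m₁ = −d_i1/d_o1 = -1.038.
d_o2 = 38.8 − (77.45) = -38.65 cm (virtual object).
Lens 2: 1/d_i2 = 1/(16.0) − 1/(-38.65) = 0.08837, so d_i2 = 11.32 cm; m₂ = −d_i2/d_o2 = +0.2928.
m = m₁·m₂ = (-1.038)(+0.2928) = -0.304.

m = -0.304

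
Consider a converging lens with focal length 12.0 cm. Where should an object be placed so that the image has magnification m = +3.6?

m = −d_i/d_o ⇒ d_i = −m·d_o.
1/f = 1/d_o + 1/d_i = 1/d_o − 1/(m·d_o) = (1 − 1/m)/d_o, so d_o = f(1 − 1/m) = (12.00)(1 − 1/(+3.6)) = 8.67 cm.

8.67 cm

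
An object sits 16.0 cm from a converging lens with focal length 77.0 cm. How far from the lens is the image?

Lens equation: 1/v = 1/f − 1/u = 1/(77.00) − 1/(16.0) = 0.01299 − 0.06250 = -0.04951, so v = -20.2 cm.
The image is virtual, upright and enlarged, on the same side as the object.

20.2 cm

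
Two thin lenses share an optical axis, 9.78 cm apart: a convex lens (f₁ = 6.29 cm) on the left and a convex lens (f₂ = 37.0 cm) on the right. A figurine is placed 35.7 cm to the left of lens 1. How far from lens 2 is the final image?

Lens 1: 1/d_i1 = 1/f₁ − 1/d_o1 = 1/(6.29) − 1/(35.7) = 0.1310, so d_i1 = 7.635 cm.
The intermediate image is 7.635 cm to the right of lens 1, which is 9.78 − (7.635) = 2.145 cm to the left of lens 2, so d_o2 = +2.145 cm.
Lens 2: 1/d_i2 = 1/f₂ − 1/d_o2 = 1/(37.0) − 1/(2.145) = -0.4392, so d_i2 = -2.28 cm.
The final image is virtual, 2.28 cm to the left of lens 2 (overall magnification ≈ -0.23).

2.28 cm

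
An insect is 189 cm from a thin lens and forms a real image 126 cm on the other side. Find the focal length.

f = 75.6 cm (converging)

Real image ⇒ d_i = +126 cm.
1/f = 1/d_o + 1/d_i = 1/(189) + 1/(126) = 0.01323, so f = 75.6 cm.
Since f is positive, the thin lens is converging.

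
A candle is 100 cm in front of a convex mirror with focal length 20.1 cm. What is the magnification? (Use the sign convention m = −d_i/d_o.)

For a convex mirror, f = -20.1 cm.
1/d_i = 1/f − 1/d_o = 1/(-20.10) − 1/(100) = -0.05975, so d_i = -16.74 cm.
m = −d_i/d_o = −(-16.74)/(100) = +0.167.
The image is virtual, upright and reduced, behind the mirror.

m = +0.167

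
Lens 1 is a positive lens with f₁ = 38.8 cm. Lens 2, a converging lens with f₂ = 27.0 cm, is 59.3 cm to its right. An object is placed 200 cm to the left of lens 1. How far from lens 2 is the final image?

19.0 cm

Lens 1: 1/d_i1 = 1/f₁ − 1/d_o1 = 1/(38.8) − 1/(200) = 0.02077, so d_i1 = 48.14 cm.
The intermediate image is 48.14 cm to the right of lens 1, which is 59.3 − (48.14) = 11.16 cm to the left of lens 2, so d_o2 = +11.16 cm.
Lens 2: 1/d_i2 = 1/f₂ − 1/d_o2 = 1/(27.0) − 1/(11.16) = -0.05257, so d_i2 = -19.0 cm.
The final image is virtual, 19.0 cm to the left of lens 2 (overall magnification ≈ -0.41).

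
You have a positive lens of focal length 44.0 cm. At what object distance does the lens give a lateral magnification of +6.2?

m = −d_i/d_o ⇒ d_i = −m·d_o.
1/f = 1/d_o + 1/d_i = 1/d_o − 1/(m·d_o) = (1 − 1/m)/d_o, so d_o = f(1 − 1/m) = (44.00)(1 − 1/(+6.2)) = 36.9 cm.

36.9 cm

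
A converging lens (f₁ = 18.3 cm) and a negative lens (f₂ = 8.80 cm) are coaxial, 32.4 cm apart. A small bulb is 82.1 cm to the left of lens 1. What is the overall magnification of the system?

m = -0.143

Lens 1: 1/d_i1 = 1/(18.3) − 1/(82.1) = 0.04246, so d_i1 = 23.55 cm; m₁ = −d_i1/d_o1 = -0.2868.
d_o2 = 32.4 − (23.55) = 8.850 cm.
f₂ = −8.80 cm (diverging).
Lens 2: 1/d_i2 = 1/(-8.80) − 1/(8.850) = -0.2266, so d_i2 = -4.412 cm; m₂ = −d_i2/d_o2 = +0.4986.
m = m₁·m₂ = (-0.2868)(+0.4986) = -0.143.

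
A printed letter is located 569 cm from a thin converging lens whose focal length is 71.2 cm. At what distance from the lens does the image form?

81.4 cm

Thin-lens equation: 1/q = 1/f − 1/p = 1/(71.20) − 1/(569) = 0.01404 − 0.001757 = 0.01229, so q = 81.4 cm.
The image is real, inverted and reduced, on the far side of the lens.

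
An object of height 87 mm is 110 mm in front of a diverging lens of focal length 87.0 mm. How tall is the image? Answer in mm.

For a diverging lens, f = -87.0 mm.
1/d_i = 1/f − 1/d_o = 1/(-87.00) − 1/(110) = -0.02059, so d_i = -48.58 mm.
m = −d_i/d_o = +0.4416.
|h_i| = |m|·h_o = 0.4416 × 87 = 38.4 mm. The image is virtual, upright and reduced, on the same side as the object.

38.4 mm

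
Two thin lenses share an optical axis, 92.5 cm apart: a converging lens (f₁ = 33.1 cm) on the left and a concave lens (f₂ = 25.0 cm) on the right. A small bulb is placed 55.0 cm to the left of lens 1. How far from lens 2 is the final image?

Lens 1: 1/d_i1 = 1/f₁ − 1/d_o1 = 1/(33.1) − 1/(55.0) = 0.01203, so d_i1 = 83.13 cm.
The intermediate image is 83.13 cm to the right of lens 1, which is 92.5 − (83.13) = 9.370 cm to the left of lens 2, so d_o2 = +9.370 cm.
Lens 2 is diverging, so f₂ = −25.0 cm.
Lens 2: 1/d_i2 = 1/f₂ − 1/d_o2 = 1/(-25.0) − 1/(9.370) = -0.1467, so d_i2 = -6.82 cm.
The final image is virtual, 6.82 cm to the left of lens 2 (overall magnification ≈ -1.1).

6.82 cm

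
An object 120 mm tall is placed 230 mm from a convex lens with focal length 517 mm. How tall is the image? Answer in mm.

1/d_i = 1/f − 1/d_o = 1/(517.0) − 1/(230) = -0.002414, so d_i = -414.3 mm.
m = −d_i/d_o = +1.801.
|h_i| = |m|·h_o = 1.801 × 120 = 216 mm. The image is virtual, upright and enlarged, on the same side as the object.

216 mm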